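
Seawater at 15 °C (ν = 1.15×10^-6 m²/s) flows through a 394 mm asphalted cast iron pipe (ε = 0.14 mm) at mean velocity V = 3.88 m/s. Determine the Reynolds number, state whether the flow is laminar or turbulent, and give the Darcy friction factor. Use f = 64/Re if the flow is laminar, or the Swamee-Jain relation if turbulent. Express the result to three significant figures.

Re = VD/ν = 3.880·0.394/1.15×10^-6 = 1.33×10^6
Re > 4000 → turbulent; ε/D = 3.55×10^-4
Swamee-Jain: f = 0.01607

Re ≈ 1.33×10^6; turbulent; f ≈ 0.0161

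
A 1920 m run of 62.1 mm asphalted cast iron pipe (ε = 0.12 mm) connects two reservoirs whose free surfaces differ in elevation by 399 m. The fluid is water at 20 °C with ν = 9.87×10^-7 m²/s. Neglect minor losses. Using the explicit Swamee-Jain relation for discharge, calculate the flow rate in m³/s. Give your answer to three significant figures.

Q ≈ 0.00982 m³/s

Swamee-Jain (Type II): Q = -0.965·√(gD⁵h_f/L)·ln[ε/(3.7D) + √(3.17ν²L/(gD³h_f))]
√(gD⁵h_f/L) = √(9.81·0.0621⁵·399/1920) = 0.001372
ε/(3.7D) = 5.22×10^-4; √(3.17ν²L/(gD³h_f)) = 7.95×10^-5
Q = -0.965·0.001372·ln(6.018×10^-4) = 0.009819 m³/s
Check: V = 3.24 m/s, Re = 2.04×10^5, f = 0.02428, h_f = 402 m ≈ 399 m ✓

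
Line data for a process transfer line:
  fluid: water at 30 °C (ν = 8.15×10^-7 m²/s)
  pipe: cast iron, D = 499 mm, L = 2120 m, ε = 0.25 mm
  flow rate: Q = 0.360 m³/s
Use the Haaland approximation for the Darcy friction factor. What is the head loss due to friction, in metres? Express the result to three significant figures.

h_f ≈ 12.6 m

V = 4Q/(πD²) = 4·0.360/(π·0.499²) = 1.841 m/s
Re = VD/ν = 1.841·0.499/8.15×10^-7 = 1.13×10^6 → turbulent
ε/D = 0.25/499 = 5.01×10^-4
Haaland: f = 0.01713
h_f = f(L/D)V²/(2g) = 0.01713·(2120/0.499)·1.841²/(2·9.81) = 12.57 m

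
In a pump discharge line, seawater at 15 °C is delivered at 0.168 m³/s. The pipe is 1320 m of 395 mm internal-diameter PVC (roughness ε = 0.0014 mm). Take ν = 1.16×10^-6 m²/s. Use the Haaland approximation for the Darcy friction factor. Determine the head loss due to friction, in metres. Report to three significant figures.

h_f ≈ 4.25 m

V = 4Q/(πD²) = 4·0.168/(π·0.395²) = 1.371 m/s
Re = VD/ν = 1.371·0.395/1.16×10^-6 = 4.67×10^5 → turbulent
ε/D = 0.0014/395 = 3.54×10^-6
Haaland: f = 0.01326
h_f = f(L/D)V²/(2g) = 0.01326·(1320/0.395)·1.371²/(2·9.81) = 4.245 m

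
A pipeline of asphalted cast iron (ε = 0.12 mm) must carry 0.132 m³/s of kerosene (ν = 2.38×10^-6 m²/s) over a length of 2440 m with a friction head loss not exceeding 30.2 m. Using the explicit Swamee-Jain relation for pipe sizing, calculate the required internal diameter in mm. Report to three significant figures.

D ≈ 296 mm

Swamee-Jain (Type III): D = 0.66·[ε^1.25·(LQ²/(gh_f))^4.75 + ν·Q^9.4·(L/(gh_f))^5.2]^0.04
LQ²/(gh_f) = 0.1435; L/(gh_f) = 8.236
Term 1 = ε^1.25·(…)^4.75 = 1.24×10^-9; Term 2 = ν·Q^9.4·(…)^5.2 = 7.44×10^-10
D = 0.66·(1.24×10^-9 + 7.44×10^-10)^0.04 = 0.2961 m = 296 mm
Check: V = 1.92 m/s, Re = 2.38×10^5, f = 0.01811, h_f = 27.9 m ≈ 30.2 m ✓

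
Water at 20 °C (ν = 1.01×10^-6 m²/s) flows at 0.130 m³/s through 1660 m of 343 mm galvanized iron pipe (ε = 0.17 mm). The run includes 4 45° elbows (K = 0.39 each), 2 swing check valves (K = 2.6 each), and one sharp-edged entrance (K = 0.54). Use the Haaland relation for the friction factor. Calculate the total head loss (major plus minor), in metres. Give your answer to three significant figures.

V = 4Q/(πD²) = 1.407 m/s; V²/2g = 0.1009 m
Re = 4.78×10^5, ε/D = 4.96×10^-4 → f = 0.01759 (Haaland)
Major: h_f = f(L/D)·V²/2g = 0.01759·4840·0.1009 = 8.586 m
Minor: ΣK = 7.30; h_m = ΣK·V²/2g = 0.7365 m
Total H_L = 8.586 + 0.7365 = 9.323 m

H_L ≈ 9.32 m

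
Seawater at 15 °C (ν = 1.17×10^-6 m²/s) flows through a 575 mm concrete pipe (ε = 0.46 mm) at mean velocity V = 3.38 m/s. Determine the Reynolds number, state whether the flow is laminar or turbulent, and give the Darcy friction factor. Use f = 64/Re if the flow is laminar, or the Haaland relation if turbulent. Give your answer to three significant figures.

Re ≈ 1.66×10^6; turbulent; f ≈ 0.0188

Re = VD/ν = 3.380·0.575/1.17×10^-6 = 1.66×10^6
Re > 4000 → turbulent; ε/D = 8.00×10^-4
Haaland: f = 0.01884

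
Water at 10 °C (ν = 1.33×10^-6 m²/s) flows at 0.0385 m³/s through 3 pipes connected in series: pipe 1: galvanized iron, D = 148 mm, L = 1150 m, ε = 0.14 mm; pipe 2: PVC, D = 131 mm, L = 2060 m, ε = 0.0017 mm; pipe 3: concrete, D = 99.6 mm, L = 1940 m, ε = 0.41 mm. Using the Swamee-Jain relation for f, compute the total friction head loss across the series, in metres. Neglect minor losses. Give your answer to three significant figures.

H ≈ 842 m

Pipe 1: V = 2.238 m/s, Re = 2.49×10^5, ε/D = 9.46×10^-4, f = 0.02071, h_1 = f(L/D)V²/2g = 41.08 m
Pipe 2: V = 2.856 m/s, Re = 2.81×10^5, ε/D = 1.30×10^-5, f = 0.01470, h_2 = f(L/D)V²/2g = 96.10 m
Pipe 3: V = 4.941 m/s, Re = 3.70×10^5, ε/D = 0.00412, f = 0.02907, h_3 = f(L/D)V²/2g = 704.8 m
Series → Q common, losses add: H = Σh = 841.9 m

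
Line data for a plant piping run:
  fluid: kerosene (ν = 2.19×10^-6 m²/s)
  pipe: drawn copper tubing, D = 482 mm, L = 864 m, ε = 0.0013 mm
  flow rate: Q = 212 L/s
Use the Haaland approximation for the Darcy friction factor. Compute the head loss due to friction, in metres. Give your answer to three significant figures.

V = 4Q/(πD²) = 4·0.212/(π·0.482²) = 1.162 m/s
Re = VD/ν = 1.162·0.482/2.19×10^-6 = 2.56×10^5 → turbulent
ε/D = 0.0013/482 = 2.70×10^-6
Haaland: f = 0.01480
h_f = f(L/D)V²/(2g) = 0.01480·(864/0.482)·1.162²/(2·9.81) = 1.825 m

h_f ≈ 1.83 m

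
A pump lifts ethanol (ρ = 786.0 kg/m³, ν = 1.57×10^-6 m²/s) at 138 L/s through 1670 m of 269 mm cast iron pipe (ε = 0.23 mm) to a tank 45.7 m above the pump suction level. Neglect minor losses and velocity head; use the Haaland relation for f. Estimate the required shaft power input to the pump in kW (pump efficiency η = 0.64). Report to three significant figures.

V = 4Q/(πD²) = 2.428 m/s; Re = 4.16×10^5; ε/D = 8.55×10^-4; f = 0.01964
h_f = f(L/D)V²/2g = 36.64 m
Total head H = z + h_f = 45.7 + 36.64 = 82.34 m
P_hyd = ρgQH = 786.0·9.81·0.138·82.34 = 87.62 kW
P_shaft = P_hyd/η = 87.62/0.64 = 136.9 kW

P_shaft ≈ 137 kW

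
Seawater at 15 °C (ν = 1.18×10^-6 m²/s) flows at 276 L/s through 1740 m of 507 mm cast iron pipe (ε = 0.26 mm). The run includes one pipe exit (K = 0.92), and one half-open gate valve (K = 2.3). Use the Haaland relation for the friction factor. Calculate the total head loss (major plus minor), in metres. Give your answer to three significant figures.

V = 4Q/(πD²) = 1.367 m/s; V²/2g = 0.09526 m
Re = 5.87×10^5, ε/D = 5.13×10^-4 → f = 0.01754 (Haaland)
Major: h_f = f(L/D)·V²/2g = 0.01754·3432·0.09526 = 5.735 m
Minor: ΣK = 3.22; h_m = ΣK·V²/2g = 0.3067 m
Total H_L = 5.735 + 0.3067 = 6.042 m

H_L ≈ 6.04 m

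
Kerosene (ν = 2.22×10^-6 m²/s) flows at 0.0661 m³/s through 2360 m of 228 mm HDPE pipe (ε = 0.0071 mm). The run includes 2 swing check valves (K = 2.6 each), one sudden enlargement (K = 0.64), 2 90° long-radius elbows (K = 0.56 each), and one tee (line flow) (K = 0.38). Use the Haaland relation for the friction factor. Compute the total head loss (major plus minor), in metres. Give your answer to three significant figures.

V = 4Q/(πD²) = 1.619 m/s; V²/2g = 0.1336 m
Re = 1.66×10^5, ε/D = 3.11×10^-5 → f = 0.01625 (Haaland)
Major: h_f = f(L/D)·V²/2g = 0.01625·10351·0.1336 = 22.47 m
Minor: ΣK = 7.34; h_m = ΣK·V²/2g = 0.9806 m
Total H_L = 22.47 + 0.9806 = 23.45 m

H_L ≈ 23.4 m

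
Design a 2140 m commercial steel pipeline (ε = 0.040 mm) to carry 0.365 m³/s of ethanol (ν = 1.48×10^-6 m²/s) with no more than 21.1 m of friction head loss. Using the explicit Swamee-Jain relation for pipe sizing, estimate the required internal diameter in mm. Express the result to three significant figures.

Swamee-Jain (Type III): D = 0.66·[ε^1.25·(LQ²/(gh_f))^4.75 + ν·Q^9.4·(L/(gh_f))^5.2]^0.04
LQ²/(gh_f) = 1.377; L/(gh_f) = 10.34
Term 1 = ε^1.25·(…)^4.75 = 1.46×10^-5; Term 2 = ν·Q^9.4·(…)^5.2 = 2.14×10^-5
D = 0.66·(1.46×10^-5 + 2.14×10^-5)^0.04 = 0.4383 m = 438 mm
Check: V = 2.42 m/s, Re = 7.16×10^5, f = 0.01380, h_f = 20.1 m ≈ 21.1 m ✓

D ≈ 438 mm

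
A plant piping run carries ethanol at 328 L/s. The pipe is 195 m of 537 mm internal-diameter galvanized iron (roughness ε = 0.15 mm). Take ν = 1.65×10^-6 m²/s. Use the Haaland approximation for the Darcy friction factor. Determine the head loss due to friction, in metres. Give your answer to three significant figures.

V = 4Q/(πD²) = 4·0.328/(π·0.537²) = 1.448 m/s
Re = VD/ν = 1.448·0.537/1.65×10^-6 = 4.71×10^5 → turbulent
ε/D = 0.15/537 = 2.79×10^-4
Haaland: f = 0.01605
h_f = f(L/D)V²/(2g) = 0.01605·(195/0.537)·1.448²/(2·9.81) = 0.6231 m

h_f ≈ 0.623 m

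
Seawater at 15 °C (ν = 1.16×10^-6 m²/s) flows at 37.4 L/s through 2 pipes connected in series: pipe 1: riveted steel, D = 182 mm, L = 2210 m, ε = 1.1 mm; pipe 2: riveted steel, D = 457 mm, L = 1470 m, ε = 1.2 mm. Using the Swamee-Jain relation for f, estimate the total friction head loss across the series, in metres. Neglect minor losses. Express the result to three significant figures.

H ≈ 42.1 m

Pipe 1: V = 1.438 m/s, Re = 2.26×10^5, ε/D = 0.00604, f = 0.03272, h_1 = f(L/D)V²/2g = 41.85 m
Pipe 2: V = 0.2280 m/s, Re = 8.98×10^4, ε/D = 0.00263, f = 0.02703, h_2 = f(L/D)V²/2g = 0.2304 m
Series → Q common, losses add: H = Σh = 42.08 m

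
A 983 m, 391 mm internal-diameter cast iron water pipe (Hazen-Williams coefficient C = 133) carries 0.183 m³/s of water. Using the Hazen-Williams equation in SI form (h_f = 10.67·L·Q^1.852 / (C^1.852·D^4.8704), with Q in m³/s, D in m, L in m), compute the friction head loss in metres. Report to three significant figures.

h_f = 10.67·983·0.183^1.852 / (133^1.852·0.391^4.8704) = 5.101 m

h_f ≈ 5.10 m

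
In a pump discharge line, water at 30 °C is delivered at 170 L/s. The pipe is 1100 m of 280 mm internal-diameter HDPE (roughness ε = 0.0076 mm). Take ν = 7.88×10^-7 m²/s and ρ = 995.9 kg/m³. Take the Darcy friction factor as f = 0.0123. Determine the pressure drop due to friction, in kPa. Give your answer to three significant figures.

Δp ≈ 183 kPa

V = 4Q/(πD²) = 4·0.170/(π·0.280²) = 2.761 m/s
h_f = f(L/D)V²/(2g) = 0.01230·(1100/0.280)·2.761²/(2·9.81) = 18.77 m
Δp = ρg·h_f = 995.9·9.81·18.77 = 183.4 kPa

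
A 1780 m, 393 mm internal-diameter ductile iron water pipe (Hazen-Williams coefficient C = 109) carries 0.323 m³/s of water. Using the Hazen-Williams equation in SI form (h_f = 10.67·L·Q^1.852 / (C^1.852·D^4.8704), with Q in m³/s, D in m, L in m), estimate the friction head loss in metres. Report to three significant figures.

h_f ≈ 37.3 m

h_f = 10.67·1780·0.323^1.852 / (109^1.852·0.393^4.8704) = 37.31 m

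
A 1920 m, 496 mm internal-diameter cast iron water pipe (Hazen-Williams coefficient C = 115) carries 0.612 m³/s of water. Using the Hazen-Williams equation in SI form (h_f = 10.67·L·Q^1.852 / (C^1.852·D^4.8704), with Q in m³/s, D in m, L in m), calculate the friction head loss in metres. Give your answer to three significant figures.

h_f = 10.67·1920·0.612^1.852 / (115^1.852·0.496^4.8704) = 38.30 m

h_f ≈ 38.3 m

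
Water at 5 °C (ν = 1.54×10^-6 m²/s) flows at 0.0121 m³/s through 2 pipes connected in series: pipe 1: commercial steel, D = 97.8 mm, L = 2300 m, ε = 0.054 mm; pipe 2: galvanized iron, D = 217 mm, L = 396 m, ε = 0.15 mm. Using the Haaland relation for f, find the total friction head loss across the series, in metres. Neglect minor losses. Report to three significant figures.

Pipe 1: V = 1.611 m/s, Re = 1.02×10^5, ε/D = 5.52×10^-4, f = 0.02023, h_1 = f(L/D)V²/2g = 62.90 m
Pipe 2: V = 0.3272 m/s, Re = 4.61×10^4, ε/D = 6.91×10^-4, f = 0.02313, h_2 = f(L/D)V²/2g = 0.2303 m
Series → Q common, losses add: H = Σh = 63.13 m

H ≈ 63.1 m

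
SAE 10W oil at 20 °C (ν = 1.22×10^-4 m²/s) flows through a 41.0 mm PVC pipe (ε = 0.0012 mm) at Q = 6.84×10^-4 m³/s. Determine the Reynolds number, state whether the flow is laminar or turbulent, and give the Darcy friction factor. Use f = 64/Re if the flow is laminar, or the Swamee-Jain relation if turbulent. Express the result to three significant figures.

V = 4Q/(πD²) = 0.5181 m/s
Re = VD/ν = 0.5181·0.0410/1.22×10^-4 = 174
Re < 2300 → laminar → f = 64/Re = 0.3676

Re ≈ 174; laminar; f = 64/Re ≈ 0.368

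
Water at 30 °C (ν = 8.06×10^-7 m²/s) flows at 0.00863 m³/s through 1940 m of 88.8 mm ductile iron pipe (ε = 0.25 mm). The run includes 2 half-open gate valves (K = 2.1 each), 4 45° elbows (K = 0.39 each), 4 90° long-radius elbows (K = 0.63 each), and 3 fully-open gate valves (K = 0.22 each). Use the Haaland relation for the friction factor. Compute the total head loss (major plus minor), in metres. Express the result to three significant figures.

H_L ≈ 58.3 m

V = 4Q/(πD²) = 1.393 m/s; V²/2g = 0.09897 m
Re = 1.54×10^5, ε/D = 0.00282 → f = 0.02656 (Haaland)
Major: h_f = f(L/D)·V²/2g = 0.02656·21847·0.09897 = 57.44 m
Minor: ΣK = 8.94; h_m = ΣK·V²/2g = 0.8848 m
Total H_L = 57.44 + 0.8848 = 58.32 m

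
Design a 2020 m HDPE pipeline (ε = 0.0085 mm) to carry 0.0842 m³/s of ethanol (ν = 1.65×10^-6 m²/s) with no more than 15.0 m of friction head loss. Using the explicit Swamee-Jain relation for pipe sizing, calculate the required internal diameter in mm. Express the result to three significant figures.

D ≈ 264 mm

Swamee-Jain (Type III): D = 0.66·[ε^1.25·(LQ²/(gh_f))^4.75 + ν·Q^9.4·(L/(gh_f))^5.2]^0.04
LQ²/(gh_f) = 0.09732; L/(gh_f) = 13.73
Term 1 = ε^1.25·(…)^4.75 = 7.17×10^-12; Term 2 = ν·Q^9.4·(…)^5.2 = 1.07×10^-10
D = 0.66·(7.17×10^-12 + 1.07×10^-10)^0.04 = 0.2642 m = 264 mm
Check: V = 1.54 m/s, Re = 2.46×10^5, f = 0.01525, h_f = 14.0 m ≈ 15.0 m ✓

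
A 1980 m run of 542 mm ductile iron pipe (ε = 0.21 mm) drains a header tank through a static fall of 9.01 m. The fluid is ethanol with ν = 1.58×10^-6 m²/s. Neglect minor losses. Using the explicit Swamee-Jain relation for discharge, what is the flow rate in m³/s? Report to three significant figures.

Q ≈ 0.392 m³/s

Swamee-Jain (Type II): Q = -0.965·√(gD⁵h_f/L)·ln[ε/(3.7D) + √(3.17ν²L/(gD³h_f))]
√(gD⁵h_f/L) = √(9.81·0.542⁵·9.01/1980) = 0.04569
ε/(3.7D) = 1.05×10^-4; √(3.17ν²L/(gD³h_f)) = 3.34×10^-5
Q = -0.965·0.04569·ln(1.381×10^-4) = 0.3919 m³/s
Check: V = 1.70 m/s, Re = 5.83×10^5, f = 0.01688, h_f = 9.07 m ≈ 9.01 m ✓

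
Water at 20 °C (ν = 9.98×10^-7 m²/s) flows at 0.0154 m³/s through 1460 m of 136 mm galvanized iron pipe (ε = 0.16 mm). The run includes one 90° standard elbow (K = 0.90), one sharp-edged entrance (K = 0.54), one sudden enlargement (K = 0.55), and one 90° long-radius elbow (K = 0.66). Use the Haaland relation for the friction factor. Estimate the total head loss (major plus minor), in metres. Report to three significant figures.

H_L ≈ 13.7 m

V = 4Q/(πD²) = 1.060 m/s; V²/2g = 0.05728 m
Re = 1.44×10^5, ε/D = 0.00118 → f = 0.02198 (Haaland)
Major: h_f = f(L/D)·V²/2g = 0.02198·10735·0.05728 = 13.51 m
Minor: ΣK = 2.65; h_m = ΣK·V²/2g = 0.1518 m
Total H_L = 13.51 + 0.1518 = 13.67 m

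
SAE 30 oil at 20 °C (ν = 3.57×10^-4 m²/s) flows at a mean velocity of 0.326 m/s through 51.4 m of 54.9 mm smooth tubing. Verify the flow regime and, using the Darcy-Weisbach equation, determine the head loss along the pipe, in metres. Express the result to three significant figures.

h_f ≈ 6.47 m

Re = VD/ν = 0.326·0.05490/3.57×10^-4 = 50.1 → laminar (Re < 2300)
f = 64/Re = 1.277
h_f = f(L/D)V²/(2g) = 1.277·(51.4/0.05490)·0.326²/(2·9.81) = 6.474 m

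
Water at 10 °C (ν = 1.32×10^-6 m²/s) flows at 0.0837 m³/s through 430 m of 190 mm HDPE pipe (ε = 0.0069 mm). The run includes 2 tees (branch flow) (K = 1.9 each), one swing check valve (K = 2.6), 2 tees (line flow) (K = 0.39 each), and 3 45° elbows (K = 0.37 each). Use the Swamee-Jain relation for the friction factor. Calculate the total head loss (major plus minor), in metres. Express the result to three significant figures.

V = 4Q/(πD²) = 2.952 m/s; V²/2g = 0.4442 m
Re = 4.25×10^5, ε/D = 3.63×10^-5 → f = 0.01399 (Swamee-Jain)
Major: h_f = f(L/D)·V²/2g = 0.01399·2263·0.4442 = 14.06 m
Minor: ΣK = 8.29; h_m = ΣK·V²/2g = 3.682 m
Total H_L = 14.06 + 3.682 = 17.74 m

H_L ≈ 17.7 m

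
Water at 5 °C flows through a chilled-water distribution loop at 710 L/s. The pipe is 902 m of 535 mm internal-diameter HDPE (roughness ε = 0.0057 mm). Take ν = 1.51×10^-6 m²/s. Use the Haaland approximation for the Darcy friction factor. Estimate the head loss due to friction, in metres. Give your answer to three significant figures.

V = 4Q/(πD²) = 4·0.710/(π·0.535²) = 3.158 m/s
Re = VD/ν = 3.158·0.535/1.51×10^-6 = 1.12×10^6 → turbulent
ε/D = 0.0057/535 = 1.07×10^-5
Haaland: f = 0.01158
h_f = f(L/D)V²/(2g) = 0.01158·(902/0.535)·3.158²/(2·9.81) = 9.926 m

h_f ≈ 9.93 m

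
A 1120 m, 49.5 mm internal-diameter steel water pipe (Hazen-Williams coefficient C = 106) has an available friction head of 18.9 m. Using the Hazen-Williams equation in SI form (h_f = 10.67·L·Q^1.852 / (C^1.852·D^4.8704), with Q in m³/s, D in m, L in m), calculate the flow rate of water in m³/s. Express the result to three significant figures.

Rearranging: Q = [h_f·C^1.852·D^4.8704 / (10.67·L)]^(1/1.852)
Q = [18.9·106^1.852·0.0495^4.8704 / (10.67·1120)]^0.540 = 0.001202 m³/s

Q ≈ 0.00120 m³/s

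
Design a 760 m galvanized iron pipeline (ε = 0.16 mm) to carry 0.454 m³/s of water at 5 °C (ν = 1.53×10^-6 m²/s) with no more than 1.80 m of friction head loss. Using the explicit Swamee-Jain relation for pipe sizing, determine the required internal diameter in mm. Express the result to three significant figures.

D ≈ 656 mm

Swamee-Jain (Type III): D = 0.66·[ε^1.25·(LQ²/(gh_f))^4.75 + ν·Q^9.4·(L/(gh_f))^5.2]^0.04
LQ²/(gh_f) = 8.871; L/(gh_f) = 43.04
Term 1 = ε^1.25·(…)^4.75 = 0.573; Term 2 = ν·Q^9.4·(…)^5.2 = 0.287
D = 0.66·(0.573 + 0.287)^0.04 = 0.6560 m = 656 mm
Check: V = 1.34 m/s, Re = 5.76×10^5, f = 0.01574, h_f = 1.68 m ≈ 1.80 m ✓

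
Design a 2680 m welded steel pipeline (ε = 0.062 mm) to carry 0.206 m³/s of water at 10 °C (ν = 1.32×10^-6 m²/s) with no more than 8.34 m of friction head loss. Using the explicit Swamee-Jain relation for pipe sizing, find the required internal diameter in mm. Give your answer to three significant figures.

D ≈ 448 mm

Swamee-Jain (Type III): D = 0.66·[ε^1.25·(LQ²/(gh_f))^4.75 + ν·Q^9.4·(L/(gh_f))^5.2]^0.04
LQ²/(gh_f) = 1.390; L/(gh_f) = 32.76
Term 1 = ε^1.25·(…)^4.75 = 2.63×10^-5; Term 2 = ν·Q^9.4·(…)^5.2 = 3.55×10^-5
D = 0.66·(2.63×10^-5 + 3.55×10^-5)^0.04 = 0.4479 m = 448 mm
Check: V = 1.31 m/s, Re = 4.44×10^5, f = 0.01508, h_f = 7.86 m ≈ 8.34 m ✓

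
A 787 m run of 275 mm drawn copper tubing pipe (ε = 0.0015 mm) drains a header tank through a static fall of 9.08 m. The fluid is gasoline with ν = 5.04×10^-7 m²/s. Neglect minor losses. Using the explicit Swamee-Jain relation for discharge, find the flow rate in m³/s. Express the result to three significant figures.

Swamee-Jain (Type II): Q = -0.965·√(gD⁵h_f/L)·ln[ε/(3.7D) + √(3.17ν²L/(gD³h_f))]
√(gD⁵h_f/L) = √(9.81·0.275⁵·9.08/787) = 0.01334
ε/(3.7D) = 1.47×10^-6; √(3.17ν²L/(gD³h_f)) = 1.85×10^-5
Q = -0.965·0.01334·ln(1.997×10^-5) = 0.1393 m³/s
Check: V = 2.35 m/s, Re = 1.28×10^6, f = 0.01130, h_f = 9.07 m ≈ 9.08 m ✓

Q ≈ 0.139 m³/s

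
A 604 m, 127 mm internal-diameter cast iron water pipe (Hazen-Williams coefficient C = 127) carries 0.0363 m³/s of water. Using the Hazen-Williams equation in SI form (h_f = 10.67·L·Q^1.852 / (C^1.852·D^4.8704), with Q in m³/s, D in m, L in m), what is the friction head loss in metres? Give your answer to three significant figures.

h_f = 10.67·604·0.0363^1.852 / (127^1.852·0.127^4.8704) = 40.81 m

h_f ≈ 40.8 m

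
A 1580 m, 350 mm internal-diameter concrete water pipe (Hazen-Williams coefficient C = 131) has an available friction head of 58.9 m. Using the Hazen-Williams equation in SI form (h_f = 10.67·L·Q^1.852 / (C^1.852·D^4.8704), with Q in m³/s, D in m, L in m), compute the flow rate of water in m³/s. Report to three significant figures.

Q ≈ 0.391 m³/s

Rearranging: Q = [h_f·C^1.852·D^4.8704 / (10.67·L)]^(1/1.852)
Q = [58.9·131^1.852·0.350^4.8704 / (10.67·1580)]^0.540 = 0.3906 m³/s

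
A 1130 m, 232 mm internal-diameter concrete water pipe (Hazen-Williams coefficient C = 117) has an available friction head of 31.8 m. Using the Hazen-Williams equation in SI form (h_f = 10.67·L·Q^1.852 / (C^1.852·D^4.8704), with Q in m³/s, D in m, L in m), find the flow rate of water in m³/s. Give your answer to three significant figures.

Q ≈ 0.102 m³/s

Rearranging: Q = [h_f·C^1.852·D^4.8704 / (10.67·L)]^(1/1.852)
Q = [31.8·117^1.852·0.232^4.8704 / (10.67·1130)]^0.540 = 0.1016 m³/s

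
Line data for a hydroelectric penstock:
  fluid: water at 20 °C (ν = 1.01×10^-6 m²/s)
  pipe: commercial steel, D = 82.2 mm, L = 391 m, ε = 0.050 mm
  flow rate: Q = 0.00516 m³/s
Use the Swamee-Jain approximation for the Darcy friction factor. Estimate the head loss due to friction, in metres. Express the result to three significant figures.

V = 4Q/(πD²) = 4·0.00516/(π·0.0822²) = 0.9723 m/s
Re = VD/ν = 0.9723·0.0822/1.01×10^-6 = 7.91×10^4 → turbulent
ε/D = 0.050/82.2 = 6.08×10^-4
Swamee-Jain: f = 0.02149
h_f = f(L/D)V²/(2g) = 0.02149·(391/0.0822)·0.9723²/(2·9.81) = 4.926 m

h_f ≈ 4.93 m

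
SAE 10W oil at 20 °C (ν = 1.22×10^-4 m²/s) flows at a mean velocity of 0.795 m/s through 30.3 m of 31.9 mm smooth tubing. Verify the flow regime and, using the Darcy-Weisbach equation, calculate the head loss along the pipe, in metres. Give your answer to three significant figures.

Re = VD/ν = 0.795·0.03190/1.22×10^-4 = 208 → laminar (Re < 2300)
f = 64/Re = 0.3079
h_f = f(L/D)V²/(2g) = 0.3079·(30.3/0.03190)·0.795²/(2·9.81) = 9.420 m

h_f ≈ 9.42 m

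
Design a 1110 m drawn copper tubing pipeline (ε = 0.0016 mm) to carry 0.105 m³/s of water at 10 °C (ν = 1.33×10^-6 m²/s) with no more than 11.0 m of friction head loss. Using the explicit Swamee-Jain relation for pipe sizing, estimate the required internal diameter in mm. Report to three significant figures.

D ≈ 267 mm

Swamee-Jain (Type III): D = 0.66·[ε^1.25·(LQ²/(gh_f))^4.75 + ν·Q^9.4·(L/(gh_f))^5.2]^0.04
LQ²/(gh_f) = 0.1134; L/(gh_f) = 10.29
Term 1 = ε^1.25·(…)^4.75 = 1.84×10^-12; Term 2 = ν·Q^9.4·(…)^5.2 = 1.54×10^-10
D = 0.66·(1.84×10^-12 + 1.54×10^-10)^0.04 = 0.2674 m = 267 mm
Check: V = 1.87 m/s, Re = 3.76×10^5, f = 0.01387, h_f = 10.2 m ≈ 11.0 m ✓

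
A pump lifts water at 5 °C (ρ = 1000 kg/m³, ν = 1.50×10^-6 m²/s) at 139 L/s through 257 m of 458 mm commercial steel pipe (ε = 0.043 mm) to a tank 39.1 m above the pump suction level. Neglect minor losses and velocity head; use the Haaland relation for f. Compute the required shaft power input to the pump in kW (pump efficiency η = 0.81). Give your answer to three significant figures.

P_shaft ≈ 66.4 kW

V = 4Q/(πD²) = 0.8437 m/s; Re = 2.58×10^5; ε/D = 9.39×10^-5; f = 0.01552
h_f = f(L/D)V²/2g = 0.3160 m
Total head H = z + h_f = 39.1 + 0.3160 = 39.42 m
P_hyd = ρgQH = 1000·9.81·0.139·39.42 = 53.75 kW
P_shaft = P_hyd/η = 53.75/0.81 = 66.35 kW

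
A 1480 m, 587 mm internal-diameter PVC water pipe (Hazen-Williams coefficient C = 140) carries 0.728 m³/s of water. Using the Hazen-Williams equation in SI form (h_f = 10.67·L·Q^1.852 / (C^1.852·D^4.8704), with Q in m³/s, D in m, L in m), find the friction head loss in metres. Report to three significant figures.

h_f ≈ 12.5 m

h_f = 10.67·1480·0.728^1.852 / (140^1.852·0.587^4.8704) = 12.45 m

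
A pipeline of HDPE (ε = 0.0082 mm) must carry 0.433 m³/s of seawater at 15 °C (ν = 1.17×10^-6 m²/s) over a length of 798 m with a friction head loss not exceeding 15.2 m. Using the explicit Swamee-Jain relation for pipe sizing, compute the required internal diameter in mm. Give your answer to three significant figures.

Swamee-Jain (Type III): D = 0.66·[ε^1.25·(LQ²/(gh_f))^4.75 + ν·Q^9.4·(L/(gh_f))^5.2]^0.04
LQ²/(gh_f) = 1.003; L/(gh_f) = 5.352
Term 1 = ε^1.25·(…)^4.75 = 4.46×10^-7; Term 2 = ν·Q^9.4·(…)^5.2 = 2.75×10^-6
D = 0.66·(4.46×10^-7 + 2.75×10^-6)^0.04 = 0.3979 m = 398 mm
Check: V = 3.48 m/s, Re = 1.18×10^6, f = 0.01182, h_f = 14.7 m ≈ 15.2 m ✓

D ≈ 398 mm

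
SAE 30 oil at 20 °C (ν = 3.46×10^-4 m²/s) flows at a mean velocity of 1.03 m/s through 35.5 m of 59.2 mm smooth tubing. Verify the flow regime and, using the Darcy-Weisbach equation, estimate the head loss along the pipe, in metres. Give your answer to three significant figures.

Re = VD/ν = 1.03·0.05920/3.46×10^-4 = 176 → laminar (Re < 2300)
f = 64/Re = 0.3632
h_f = f(L/D)V²/(2g) = 0.3632·(35.5/0.05920)·1.03²/(2·9.81) = 11.78 m

h_f ≈ 11.8 m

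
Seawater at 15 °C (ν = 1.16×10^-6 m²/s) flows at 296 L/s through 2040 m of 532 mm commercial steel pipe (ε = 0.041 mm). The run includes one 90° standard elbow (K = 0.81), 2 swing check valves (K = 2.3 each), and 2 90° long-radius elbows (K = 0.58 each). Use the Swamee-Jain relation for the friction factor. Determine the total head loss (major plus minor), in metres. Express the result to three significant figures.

H_L ≈ 5.39 m

V = 4Q/(πD²) = 1.332 m/s; V²/2g = 0.09038 m
Re = 6.11×10^5, ε/D = 7.71×10^-5 → f = 0.01385 (Swamee-Jain)
Major: h_f = f(L/D)·V²/2g = 0.01385·3835·0.09038 = 4.800 m
Minor: ΣK = 6.57; h_m = ΣK·V²/2g = 0.5938 m
Total H_L = 4.800 + 0.5938 = 5.394 m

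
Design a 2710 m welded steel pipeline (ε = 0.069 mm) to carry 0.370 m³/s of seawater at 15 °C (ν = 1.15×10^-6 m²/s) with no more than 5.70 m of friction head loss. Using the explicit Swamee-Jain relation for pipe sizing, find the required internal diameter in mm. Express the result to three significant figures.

D ≈ 604 mm

Swamee-Jain (Type III): D = 0.66·[ε^1.25·(LQ²/(gh_f))^4.75 + ν·Q^9.4·(L/(gh_f))^5.2]^0.04
LQ²/(gh_f) = 6.635; L/(gh_f) = 48.46
Term 1 = ε^1.25·(…)^4.75 = 0.0504; Term 2 = ν·Q^9.4·(…)^5.2 = 0.0583
D = 0.66·(0.0504 + 0.0583)^0.04 = 0.6039 m = 604 mm
Check: V = 1.29 m/s, Re = 6.78×10^5, f = 0.01418, h_f = 5.41 m ≈ 5.70 m ✓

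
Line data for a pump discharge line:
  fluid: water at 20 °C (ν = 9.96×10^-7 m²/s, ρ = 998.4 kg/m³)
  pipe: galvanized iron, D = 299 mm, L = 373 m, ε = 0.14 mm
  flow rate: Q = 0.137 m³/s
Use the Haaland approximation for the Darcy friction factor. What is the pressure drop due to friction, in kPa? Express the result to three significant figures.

V = 4Q/(πD²) = 4·0.137/(π·0.299²) = 1.951 m/s
Re = VD/ν = 1.951·0.299/9.96×10^-7 = 5.86×10^5 → turbulent
ε/D = 0.14/299 = 4.68×10^-4
Haaland: f = 0.01725
h_f = f(L/D)V²/(2g) = 0.01725·(373/0.299)·1.951²/(2·9.81) = 4.176 m
Δp = ρg·h_f = 998.4·9.81·4.176 = 40.90 kPa

Δp ≈ 40.9 kPa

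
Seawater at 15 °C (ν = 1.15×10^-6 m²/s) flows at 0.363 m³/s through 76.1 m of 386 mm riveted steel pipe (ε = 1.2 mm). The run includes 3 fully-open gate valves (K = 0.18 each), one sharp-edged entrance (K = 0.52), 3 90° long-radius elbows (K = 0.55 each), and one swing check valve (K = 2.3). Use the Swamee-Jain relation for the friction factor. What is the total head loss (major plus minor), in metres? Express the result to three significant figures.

H_L ≈ 5.03 m

V = 4Q/(πD²) = 3.102 m/s; V²/2g = 0.4904 m
Re = 1.04×10^6, ε/D = 0.00311 → f = 0.02662 (Swamee-Jain)
Major: h_f = f(L/D)·V²/2g = 0.02662·197.2·0.4904 = 2.574 m
Minor: ΣK = 5.01; h_m = ΣK·V²/2g = 2.457 m
Total H_L = 2.574 + 2.457 = 5.031 m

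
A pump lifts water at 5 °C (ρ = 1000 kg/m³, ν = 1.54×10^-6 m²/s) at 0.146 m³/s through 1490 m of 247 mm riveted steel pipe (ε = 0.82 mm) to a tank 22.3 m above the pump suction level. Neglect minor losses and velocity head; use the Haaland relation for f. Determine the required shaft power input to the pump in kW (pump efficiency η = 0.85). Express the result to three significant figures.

V = 4Q/(πD²) = 3.047 m/s; Re = 4.89×10^5; ε/D = 0.00332; f = 0.02721
h_f = f(L/D)V²/2g = 77.68 m
Total head H = z + h_f = 22.3 + 77.68 = 99.98 m
P_hyd = ρgQH = 1000·9.81·0.146·99.98 = 143.2 kW
P_shaft = P_hyd/η = 143.2/0.85 = 168.5 kW

P_shaft ≈ 168 kW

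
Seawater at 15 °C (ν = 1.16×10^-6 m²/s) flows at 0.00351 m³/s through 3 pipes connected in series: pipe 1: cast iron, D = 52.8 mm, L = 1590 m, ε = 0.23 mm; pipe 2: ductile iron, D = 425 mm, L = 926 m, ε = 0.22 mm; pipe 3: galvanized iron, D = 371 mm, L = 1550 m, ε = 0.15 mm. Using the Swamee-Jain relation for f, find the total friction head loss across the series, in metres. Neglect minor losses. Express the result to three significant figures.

H ≈ 122 m

Pipe 1: V = 1.603 m/s, Re = 7.30×10^4, ε/D = 0.00436, f = 0.03082, h_1 = f(L/D)V²/2g = 121.6 m
Pipe 2: V = 0.02474 m/s, Re = 9070, ε/D = 5.18×10^-4, f = 0.03268, h_2 = f(L/D)V²/2g = 0.002222 m
Pipe 3: V = 0.03247 m/s, Re = 1.04×10^4, ε/D = 4.04×10^-4, f = 0.03137, h_3 = f(L/D)V²/2g = 0.007042 m
Series → Q common, losses add: H = Σh = 121.6 m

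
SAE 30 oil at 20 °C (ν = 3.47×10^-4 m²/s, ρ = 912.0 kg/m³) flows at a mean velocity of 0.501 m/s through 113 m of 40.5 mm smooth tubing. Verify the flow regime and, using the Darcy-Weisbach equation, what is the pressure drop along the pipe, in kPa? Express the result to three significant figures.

Re = VD/ν = 0.501·0.04050/3.47×10^-4 = 58.5 → laminar (Re < 2300)
f = 64/Re = 1.095
h_f = f(L/D)V²/(2g) = 1.095·(113/0.04050)·0.501²/(2·9.81) = 39.07 m
Δp = ρg·h_f = 912.0·9.81·39.07 = 349.5 kPa

Δp ≈ 350 kPa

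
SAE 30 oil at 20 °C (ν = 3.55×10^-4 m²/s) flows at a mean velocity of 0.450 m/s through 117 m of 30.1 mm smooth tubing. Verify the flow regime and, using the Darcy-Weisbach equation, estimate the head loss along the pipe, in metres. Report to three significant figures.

Re = VD/ν = 0.450·0.03010/3.55×10^-4 = 38.2 → laminar (Re < 2300)
f = 64/Re = 1.677
h_f = f(L/D)V²/(2g) = 1.677·(117/0.03010)·0.450²/(2·9.81) = 67.29 m

h_f ≈ 67.3 m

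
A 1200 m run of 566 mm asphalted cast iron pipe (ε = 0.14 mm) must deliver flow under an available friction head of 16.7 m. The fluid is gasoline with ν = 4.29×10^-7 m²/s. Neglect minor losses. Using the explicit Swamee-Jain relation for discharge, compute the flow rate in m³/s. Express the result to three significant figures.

Swamee-Jain (Type II): Q = -0.965·√(gD⁵h_f/L)·ln[ε/(3.7D) + √(3.17ν²L/(gD³h_f))]
√(gD⁵h_f/L) = √(9.81·0.566⁵·16.7/1200) = 0.08905
ε/(3.7D) = 6.69×10^-5; √(3.17ν²L/(gD³h_f)) = 4.85×10^-6
Q = -0.965·0.08905·ln(7.171×10^-5) = 0.8201 m³/s
Check: V = 3.26 m/s, Re = 4.30×10^6, f = 0.01461, h_f = 16.8 m ≈ 16.7 m ✓

Q ≈ 0.820 m³/s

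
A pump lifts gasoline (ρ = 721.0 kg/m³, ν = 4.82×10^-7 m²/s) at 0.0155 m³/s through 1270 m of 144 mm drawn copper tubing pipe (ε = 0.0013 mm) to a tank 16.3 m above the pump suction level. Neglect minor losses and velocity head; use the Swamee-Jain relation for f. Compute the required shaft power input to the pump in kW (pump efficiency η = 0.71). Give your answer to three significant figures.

V = 4Q/(πD²) = 0.9517 m/s; Re = 2.84×10^5; ε/D = 9.03×10^-6; f = 0.01462
h_f = f(L/D)V²/2g = 5.954 m
Total head H = z + h_f = 16.3 + 5.954 = 22.25 m
P_hyd = ρgQH = 721.0·9.81·0.0155·22.25 = 2.440 kW
P_shaft = P_hyd/η = 2.440/0.71 = 3.436 kW

P_shaft ≈ 3.44 kW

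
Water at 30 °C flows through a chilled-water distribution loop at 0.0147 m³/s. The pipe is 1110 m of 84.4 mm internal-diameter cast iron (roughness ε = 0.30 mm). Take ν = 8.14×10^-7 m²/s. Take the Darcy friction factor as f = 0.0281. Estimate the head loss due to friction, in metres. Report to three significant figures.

V = 4Q/(πD²) = 4·0.0147/(π·0.0844²) = 2.627 m/s
h_f = f(L/D)V²/(2g) = 0.02810·(1110/0.0844)·2.627²/(2·9.81) = 130.0 m

h_f ≈ 130 m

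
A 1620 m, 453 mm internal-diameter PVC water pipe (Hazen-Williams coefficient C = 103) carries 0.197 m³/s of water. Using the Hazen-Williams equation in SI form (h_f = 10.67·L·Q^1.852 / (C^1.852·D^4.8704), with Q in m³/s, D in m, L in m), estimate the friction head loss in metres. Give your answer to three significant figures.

h_f = 10.67·1620·0.197^1.852 / (103^1.852·0.453^4.8704) = 7.554 m

h_f ≈ 7.55 m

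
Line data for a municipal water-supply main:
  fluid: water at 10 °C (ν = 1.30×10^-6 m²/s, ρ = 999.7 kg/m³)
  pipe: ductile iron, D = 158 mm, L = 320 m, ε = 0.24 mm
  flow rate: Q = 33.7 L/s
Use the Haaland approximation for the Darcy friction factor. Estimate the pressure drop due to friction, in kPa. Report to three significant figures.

Δp ≈ 68.0 kPa

V = 4Q/(πD²) = 4·0.0337/(π·0.158²) = 1.719 m/s
Re = VD/ν = 1.719·0.158/1.30×10^-6 = 2.09×10^5 → turbulent
ε/D = 0.24/158 = 0.00152
Haaland: f = 0.02274
h_f = f(L/D)V²/(2g) = 0.02274·(320/0.158)·1.719²/(2·9.81) = 6.936 m
Δp = ρg·h_f = 999.7·9.81·6.936 = 68.02 kPa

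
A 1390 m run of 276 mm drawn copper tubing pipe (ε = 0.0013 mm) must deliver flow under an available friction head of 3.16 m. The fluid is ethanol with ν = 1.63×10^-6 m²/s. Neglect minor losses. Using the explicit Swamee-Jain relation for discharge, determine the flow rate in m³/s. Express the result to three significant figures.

Swamee-Jain (Type II): Q = -0.965·√(gD⁵h_f/L)·ln[ε/(3.7D) + √(3.17ν²L/(gD³h_f))]
√(gD⁵h_f/L) = √(9.81·0.276⁵·3.16/1390) = 0.005976
ε/(3.7D) = 1.27×10^-6; √(3.17ν²L/(gD³h_f)) = 1.34×10^-4
Q = -0.965·0.005976·ln(1.353×10^-4) = 0.05138 m³/s
Check: V = 0.859 m/s, Re = 1.45×10^5, f = 0.01658, h_f = 3.14 m ≈ 3.16 m ✓

Q ≈ 0.0514 m³/s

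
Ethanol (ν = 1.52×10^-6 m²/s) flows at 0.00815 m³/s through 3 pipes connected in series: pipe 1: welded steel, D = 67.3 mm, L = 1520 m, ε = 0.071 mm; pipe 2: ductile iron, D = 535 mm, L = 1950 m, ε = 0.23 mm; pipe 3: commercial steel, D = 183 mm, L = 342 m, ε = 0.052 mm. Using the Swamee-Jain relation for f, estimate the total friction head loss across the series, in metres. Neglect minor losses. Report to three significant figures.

H ≈ 136 m

Pipe 1: V = 2.291 m/s, Re = 1.01×10^5, ε/D = 0.00105, f = 0.02250, h_1 = f(L/D)V²/2g = 136.0 m
Pipe 2: V = 0.03625 m/s, Re = 1.28×10^4, ε/D = 4.30×10^-4, f = 0.02983, h_2 = f(L/D)V²/2g = 0.007284 m
Pipe 3: V = 0.3099 m/s, Re = 3.73×10^4, ε/D = 2.84×10^-4, f = 0.02315, h_3 = f(L/D)V²/2g = 0.2118 m
Series → Q common, losses add: H = Σh = 136.2 m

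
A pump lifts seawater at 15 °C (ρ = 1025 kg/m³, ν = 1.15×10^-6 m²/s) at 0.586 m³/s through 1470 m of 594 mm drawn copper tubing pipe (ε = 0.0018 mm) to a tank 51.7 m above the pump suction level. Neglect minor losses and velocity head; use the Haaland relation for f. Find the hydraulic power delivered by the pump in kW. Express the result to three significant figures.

V = 4Q/(πD²) = 2.115 m/s; Re = 1.09×10^6; ε/D = 3.03×10^-6; f = 0.01147
h_f = f(L/D)V²/2g = 6.469 m
Total head H = z + h_f = 51.7 + 6.469 = 58.17 m
P_hyd = ρgQH = 1025·9.81·0.586·58.17 = 342.8 kW

P_hyd ≈ 343 kW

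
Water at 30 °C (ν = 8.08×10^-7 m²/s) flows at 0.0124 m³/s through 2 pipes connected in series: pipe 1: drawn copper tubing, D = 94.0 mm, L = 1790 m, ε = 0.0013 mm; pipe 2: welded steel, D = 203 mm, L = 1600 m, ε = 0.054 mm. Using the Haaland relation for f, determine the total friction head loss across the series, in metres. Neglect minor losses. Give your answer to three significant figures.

Pipe 1: V = 1.787 m/s, Re = 2.08×10^5, ε/D = 1.38×10^-5, f = 0.01547, h_1 = f(L/D)V²/2g = 47.93 m
Pipe 2: V = 0.3831 m/s, Re = 9.63×10^4, ε/D = 2.66×10^-4, f = 0.01916, h_2 = f(L/D)V²/2g = 1.130 m
Series → Q common, losses add: H = Σh = 49.06 m

H ≈ 49.1 m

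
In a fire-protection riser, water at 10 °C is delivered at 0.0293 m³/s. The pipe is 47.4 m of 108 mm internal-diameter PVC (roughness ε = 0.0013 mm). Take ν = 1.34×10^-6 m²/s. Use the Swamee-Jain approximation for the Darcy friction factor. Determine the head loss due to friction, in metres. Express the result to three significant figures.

V = 4Q/(πD²) = 4·0.0293/(π·0.108²) = 3.198 m/s
Re = VD/ν = 3.198·0.108/1.34×10^-6 = 2.58×10^5 → turbulent
ε/D = 0.0013/108 = 1.20×10^-5
Swamee-Jain: f = 0.01492
h_f = f(L/D)V²/(2g) = 0.01492·(47.4/0.108)·3.198²/(2·9.81) = 3.414 m

h_f ≈ 3.41 m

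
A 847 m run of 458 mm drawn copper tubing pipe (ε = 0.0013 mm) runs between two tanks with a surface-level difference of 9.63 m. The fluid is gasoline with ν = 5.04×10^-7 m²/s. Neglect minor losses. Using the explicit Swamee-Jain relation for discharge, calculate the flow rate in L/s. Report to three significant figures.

Swamee-Jain (Type II): Q = -0.965·√(gD⁵h_f/L)·ln[ε/(3.7D) + √(3.17ν²L/(gD³h_f))]
√(gD⁵h_f/L) = √(9.81·0.458⁵·9.63/847) = 0.04741
ε/(3.7D) = 7.67×10^-7; √(3.17ν²L/(gD³h_f)) = 8.67×10^-6
Q = -0.965·0.04741·ln(9.436×10^-6) = 0.5294 m³/s
Check: V = 3.21 m/s, Re = 2.92×10^6, f = 0.009908, h_f = 9.64 m ≈ 9.63 m ✓

Q ≈ 529 L/s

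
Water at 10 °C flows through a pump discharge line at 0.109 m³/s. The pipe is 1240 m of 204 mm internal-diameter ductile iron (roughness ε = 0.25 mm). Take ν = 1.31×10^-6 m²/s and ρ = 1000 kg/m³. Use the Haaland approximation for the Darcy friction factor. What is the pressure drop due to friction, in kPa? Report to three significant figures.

V = 4Q/(πD²) = 4·0.109/(π·0.204²) = 3.335 m/s
Re = VD/ν = 3.335·0.204/1.31×10^-6 = 5.19×10^5 → turbulent
ε/D = 0.25/204 = 0.00123
Haaland: f = 0.02112
h_f = f(L/D)V²/(2g) = 0.02112·(1240/0.204)·3.335²/(2·9.81) = 72.78 m
Δp = ρg·h_f = 1000·9.81·72.78 = 713.9 kPa

Δp ≈ 714 kPa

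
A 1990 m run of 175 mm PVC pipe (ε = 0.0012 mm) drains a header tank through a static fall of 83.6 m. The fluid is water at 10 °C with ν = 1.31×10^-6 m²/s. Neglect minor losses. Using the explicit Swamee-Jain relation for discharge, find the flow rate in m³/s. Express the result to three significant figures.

Swamee-Jain (Type II): Q = -0.965·√(gD⁵h_f/L)·ln[ε/(3.7D) + √(3.17ν²L/(gD³h_f))]
√(gD⁵h_f/L) = √(9.81·0.175⁵·83.6/1990) = 0.008224
ε/(3.7D) = 1.85×10^-6; √(3.17ν²L/(gD³h_f)) = 4.96×10^-5
Q = -0.965·0.008224·ln(5.148×10^-5) = 0.07837 m³/s
Check: V = 3.26 m/s, Re = 4.35×10^5, f = 0.01352, h_f = 83.2 m ≈ 83.6 m ✓

Q ≈ 0.0784 m³/s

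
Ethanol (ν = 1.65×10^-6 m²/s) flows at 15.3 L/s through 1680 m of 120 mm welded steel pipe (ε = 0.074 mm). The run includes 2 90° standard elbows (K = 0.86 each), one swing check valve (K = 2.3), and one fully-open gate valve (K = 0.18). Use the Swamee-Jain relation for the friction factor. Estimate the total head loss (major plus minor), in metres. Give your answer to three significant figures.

V = 4Q/(πD²) = 1.353 m/s; V²/2g = 0.09328 m
Re = 9.84×10^4, ε/D = 6.17×10^-4 → f = 0.02094 (Swamee-Jain)
Major: h_f = f(L/D)·V²/2g = 0.02094·14000·0.09328 = 27.35 m
Minor: ΣK = 4.20; h_m = ΣK·V²/2g = 0.3918 m
Total H_L = 27.35 + 0.3918 = 27.74 m

H_L ≈ 27.7 m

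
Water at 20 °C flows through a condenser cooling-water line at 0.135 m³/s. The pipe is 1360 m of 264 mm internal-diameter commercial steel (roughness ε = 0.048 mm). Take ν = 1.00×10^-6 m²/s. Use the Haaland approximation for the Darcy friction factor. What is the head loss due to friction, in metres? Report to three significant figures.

h_f ≈ 23.6 m

V = 4Q/(πD²) = 4·0.135/(π·0.264²) = 2.466 m/s
Re = VD/ν = 2.466·0.264/1.00×10^-6 = 6.51×10^5 → turbulent
ε/D = 0.048/264 = 1.82×10^-4
Haaland: f = 0.01480
h_f = f(L/D)V²/(2g) = 0.01480·(1360/0.264)·2.466²/(2·9.81) = 23.63 m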